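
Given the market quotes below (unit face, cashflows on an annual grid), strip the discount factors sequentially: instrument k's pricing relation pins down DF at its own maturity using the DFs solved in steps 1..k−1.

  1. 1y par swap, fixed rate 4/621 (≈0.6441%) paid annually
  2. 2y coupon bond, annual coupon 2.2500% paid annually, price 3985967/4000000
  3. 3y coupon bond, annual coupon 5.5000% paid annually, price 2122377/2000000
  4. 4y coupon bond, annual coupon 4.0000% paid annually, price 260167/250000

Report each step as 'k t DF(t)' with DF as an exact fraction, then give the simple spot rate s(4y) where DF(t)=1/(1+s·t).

step 1 [1y] swap r/1=4/621: DF=(1 − 4/621·(0))/(1+4/621) = 621/625 ≈ 0.993600
step 2 [2y] bond c/1=9/400: DF=(3985967/4000000 − 9/400·(0.993600))/(1+9/400) = 9527/10000 ≈ 0.952700
step 3 [3y] bond c/1=11/200: DF=(2122377/2000000 − 11/200·(0.993600+0.952700))/(1+11/200) = 2261/2500 ≈ 0.904400
step 4 [4y] bond c/1=1/25: DF=(260167/250000 − 1/25·(0.993600+0.952700+0.904400))/(1+1/25) = 891/1000 ≈ 0.891000

1 1 621/625
2 2 9527/10000
3 3 2261/2500
4 4 891/1000
s(4y) = (1/(891/1000) − 1)/(4) = 109/3564 ≈ 3.0584%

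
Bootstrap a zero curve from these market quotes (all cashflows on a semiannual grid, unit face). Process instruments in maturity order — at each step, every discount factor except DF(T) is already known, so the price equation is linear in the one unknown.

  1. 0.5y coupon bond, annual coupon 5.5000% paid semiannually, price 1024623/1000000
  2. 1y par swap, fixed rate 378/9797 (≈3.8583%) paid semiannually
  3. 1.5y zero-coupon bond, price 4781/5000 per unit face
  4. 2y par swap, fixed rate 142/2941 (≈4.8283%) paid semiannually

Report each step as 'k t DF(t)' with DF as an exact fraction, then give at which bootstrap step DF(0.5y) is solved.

1 1/2 2493/2500
2 1 4811/5000
3 3/2 4781/5000
4 2 9077/10000
DF(0.5y) is solved at step 1

step 1 [0.5y] bond c/2=11/400: DF=(1024623/1000000 − 11/400·(0))/(1+11/400) = 2493/2500 ≈ 0.997200
step 2 [1y] swap r/2=189/9797: DF=(1 − 189/9797·(0.997200))/(1+189/9797) = 4811/5000 ≈ 0.962200
step 3 [1.5y] zero: DF = P = 4781/5000 ≈ 0.956200
step 4 [2y] swap r/2=71/2941: DF=(1 − 71/2941·(0.997200+0.962200+0.956200))/(1+71/2941) = 9077/10000 ≈ 0.907700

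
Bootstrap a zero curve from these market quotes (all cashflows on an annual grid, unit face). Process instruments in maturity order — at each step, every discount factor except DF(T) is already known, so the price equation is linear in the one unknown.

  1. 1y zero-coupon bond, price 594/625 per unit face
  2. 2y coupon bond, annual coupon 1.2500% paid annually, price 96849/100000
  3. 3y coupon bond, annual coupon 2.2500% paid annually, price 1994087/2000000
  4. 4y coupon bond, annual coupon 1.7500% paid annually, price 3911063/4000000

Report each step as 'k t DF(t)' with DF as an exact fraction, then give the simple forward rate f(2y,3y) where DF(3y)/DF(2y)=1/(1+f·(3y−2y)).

1 1 594/625
2 2 1181/1250
3 3 4667/5000
4 4 9123/10000
f(2y,3y) = ((1181/1250)/(4667/5000) − 1)/(1) = 57/4667 ≈ 1.2213%

step 1 [1y] zero: DF = P = 594/625 ≈ 0.950400
step 2 [2y] bond c/1=1/80: DF=(96849/100000 − 1/80·(0.950400))/(1+1/80) = 1181/1250 ≈ 0.944800
step 3 [3y] bond c/1=9/400: DF=(1994087/2000000 − 9/400·(0.950400+0.944800))/(1+9/400) = 4667/5000 ≈ 0.933400
step 4 [4y] bond c/1=7/400: DF=(3911063/4000000 − 7/400·(0.950400+0.944800+0.933400))/(1+7/400) = 9123/10000 ≈ 0.912300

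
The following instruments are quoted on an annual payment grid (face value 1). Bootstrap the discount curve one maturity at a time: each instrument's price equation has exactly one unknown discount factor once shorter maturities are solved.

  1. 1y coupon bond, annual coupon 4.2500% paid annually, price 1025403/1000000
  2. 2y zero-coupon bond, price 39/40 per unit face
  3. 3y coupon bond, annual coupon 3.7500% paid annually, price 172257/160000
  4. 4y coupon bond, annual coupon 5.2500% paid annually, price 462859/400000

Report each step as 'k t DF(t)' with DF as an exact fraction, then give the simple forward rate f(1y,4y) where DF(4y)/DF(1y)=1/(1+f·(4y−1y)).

step 1 [1y] bond c/1=17/400: DF=(1025403/1000000 − 17/400·(0))/(1+17/400) = 2459/2500 ≈ 0.983600
step 2 [2y] zero: DF = P = 39/40 ≈ 0.975000
step 3 [3y] bond c/1=3/80: DF=(172257/160000 − 3/80·(0.983600+0.975000))/(1+3/80) = 9669/10000 ≈ 0.966900
step 4 [4y] bond c/1=21/400: DF=(462859/400000 − 21/400·(0.983600+0.975000+0.966900))/(1+21/400) = 1907/2000 ≈ 0.953500

1 1 2459/2500
2 2 39/40
3 3 9669/10000
4 4 1907/2000
f(1y,4y) = ((2459/2500)/(1907/2000) − 1)/(3) = 301/28605 ≈ 1.0523%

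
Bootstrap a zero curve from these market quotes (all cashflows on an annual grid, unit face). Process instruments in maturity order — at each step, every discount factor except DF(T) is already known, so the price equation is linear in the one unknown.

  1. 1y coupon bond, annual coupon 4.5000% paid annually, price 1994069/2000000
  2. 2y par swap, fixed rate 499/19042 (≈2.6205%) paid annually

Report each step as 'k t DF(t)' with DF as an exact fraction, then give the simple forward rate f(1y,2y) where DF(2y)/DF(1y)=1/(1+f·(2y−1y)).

1 1 9541/10000
2 2 9501/10000
f(1y,2y) = ((9541/10000)/(9501/10000) − 1)/(1) = 40/9501 ≈ 0.4210%

step 1 [1y] bond c/1=9/200: DF=(1994069/2000000 − 9/200·(0))/(1+9/200) = 9541/10000 ≈ 0.954100
step 2 [2y] swap r/1=499/19042: DF=(1 − 499/19042·(0.954100))/(1+499/19042) = 9501/10000 ≈ 0.950100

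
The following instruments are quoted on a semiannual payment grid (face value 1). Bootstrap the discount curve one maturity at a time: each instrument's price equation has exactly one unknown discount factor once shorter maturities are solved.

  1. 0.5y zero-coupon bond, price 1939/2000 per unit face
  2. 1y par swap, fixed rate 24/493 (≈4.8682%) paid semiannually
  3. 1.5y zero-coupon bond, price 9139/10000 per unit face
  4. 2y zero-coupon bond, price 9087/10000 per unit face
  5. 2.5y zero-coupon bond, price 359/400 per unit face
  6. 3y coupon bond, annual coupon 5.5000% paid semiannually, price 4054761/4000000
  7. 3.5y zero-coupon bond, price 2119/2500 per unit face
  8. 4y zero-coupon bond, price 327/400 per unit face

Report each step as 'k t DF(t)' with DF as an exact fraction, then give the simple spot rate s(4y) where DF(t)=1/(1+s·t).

step 1 [0.5y] zero: DF = P = 1939/2000 ≈ 0.969500
step 2 [1y] swap r/2=12/493: DF=(1 − 12/493·(0.969500))/(1+12/493) = 2383/2500 ≈ 0.953200
step 3 [1.5y] zero: DF = P = 9139/10000 ≈ 0.913900
step 4 [2y] zero: DF = P = 9087/10000 ≈ 0.908700
step 5 [2.5y] zero: DF = P = 359/400 ≈ 0.897500
step 6 [3y] bond c/2=11/400: DF=(4054761/4000000 − 11/400·(0.969500+0.953200+0.913900+0.908700+0.897500))/(1+11/400) = 8623/10000 ≈ 0.862300
step 7 [3.5y] zero: DF = P = 2119/2500 ≈ 0.847600
step 8 [4y] zero: DF = P = 327/400 ≈ 0.817500

1 1/2 1939/2000
2 1 2383/2500
3 3/2 9139/10000
4 2 9087/10000
5 5/2 359/400
6 3 8623/10000
7 7/2 2119/2500
8 4 327/400
s(4y) = (1/(327/400) − 1)/(4) = 73/1308 ≈ 5.5810%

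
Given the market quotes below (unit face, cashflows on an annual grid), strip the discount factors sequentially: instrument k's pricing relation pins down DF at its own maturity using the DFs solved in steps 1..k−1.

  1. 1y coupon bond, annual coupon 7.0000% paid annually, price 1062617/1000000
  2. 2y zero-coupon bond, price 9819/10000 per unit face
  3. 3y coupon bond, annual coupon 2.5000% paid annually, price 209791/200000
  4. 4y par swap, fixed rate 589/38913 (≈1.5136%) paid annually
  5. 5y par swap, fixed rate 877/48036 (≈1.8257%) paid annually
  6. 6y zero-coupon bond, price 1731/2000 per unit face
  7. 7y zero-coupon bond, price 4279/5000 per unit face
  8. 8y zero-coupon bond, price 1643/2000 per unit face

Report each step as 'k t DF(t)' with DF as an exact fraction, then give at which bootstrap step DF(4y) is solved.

step 1 [1y] bond c/1=7/100: DF=(1062617/1000000 − 7/100·(0))/(1+7/100) = 9931/10000 ≈ 0.993100
step 2 [2y] zero: DF = P = 9819/10000 ≈ 0.981900
step 3 [3y] bond c/1=1/40: DF=(209791/200000 − 1/40·(0.993100+0.981900))/(1+1/40) = 1219/1250 ≈ 0.975200
step 4 [4y] swap r/1=589/38913: DF=(1 − 589/38913·(0.993100+0.981900+0.975200))/(1+589/38913) = 9411/10000 ≈ 0.941100
step 5 [5y] swap r/1=877/48036: DF=(1 − 877/48036·(0.993100+0.981900+0.975200+0.941100))/(1+877/48036) = 9123/10000 ≈ 0.912300
step 6 [6y] zero: DF = P = 1731/2000 ≈ 0.865500
step 7 [7y] zero: DF = P = 4279/5000 ≈ 0.855800
step 8 [8y] zero: DF = P = 1643/2000 ≈ 0.821500

1 1 9931/10000
2 2 9819/10000
3 3 1219/1250
4 4 9411/10000
5 5 9123/10000
6 6 1731/2000
7 7 4279/5000
8 8 1643/2000
DF(4y) is solved at step 4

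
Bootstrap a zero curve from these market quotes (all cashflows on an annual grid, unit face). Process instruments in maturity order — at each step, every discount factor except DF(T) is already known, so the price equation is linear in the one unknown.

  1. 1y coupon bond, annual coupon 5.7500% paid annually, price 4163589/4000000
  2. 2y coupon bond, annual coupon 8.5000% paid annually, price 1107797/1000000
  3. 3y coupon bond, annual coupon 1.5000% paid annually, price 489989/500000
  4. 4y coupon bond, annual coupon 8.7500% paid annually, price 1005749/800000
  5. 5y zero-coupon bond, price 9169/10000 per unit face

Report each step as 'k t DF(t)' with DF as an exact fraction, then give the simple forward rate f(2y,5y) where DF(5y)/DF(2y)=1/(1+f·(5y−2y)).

step 1 [1y] bond c/1=23/400: DF=(4163589/4000000 − 23/400·(0))/(1+23/400) = 9843/10000 ≈ 0.984300
step 2 [2y] bond c/1=17/200: DF=(1107797/1000000 − 17/200·(0.984300))/(1+17/200) = 9439/10000 ≈ 0.943900
step 3 [3y] bond c/1=3/200: DF=(489989/500000 − 3/200·(0.984300+0.943900))/(1+3/200) = 937/1000 ≈ 0.937000
step 4 [4y] bond c/1=7/80: DF=(1005749/800000 − 7/80·(0.984300+0.943900+0.937000))/(1+7/80) = 1851/2000 ≈ 0.925500
step 5 [5y] zero: DF = P = 9169/10000 ≈ 0.916900

1 1 9843/10000
2 2 9439/10000
3 3 937/1000
4 4 1851/2000
5 5 9169/10000
f(2y,5y) = ((9439/10000)/(9169/10000) − 1)/(3) = 90/9169 ≈ 0.9816%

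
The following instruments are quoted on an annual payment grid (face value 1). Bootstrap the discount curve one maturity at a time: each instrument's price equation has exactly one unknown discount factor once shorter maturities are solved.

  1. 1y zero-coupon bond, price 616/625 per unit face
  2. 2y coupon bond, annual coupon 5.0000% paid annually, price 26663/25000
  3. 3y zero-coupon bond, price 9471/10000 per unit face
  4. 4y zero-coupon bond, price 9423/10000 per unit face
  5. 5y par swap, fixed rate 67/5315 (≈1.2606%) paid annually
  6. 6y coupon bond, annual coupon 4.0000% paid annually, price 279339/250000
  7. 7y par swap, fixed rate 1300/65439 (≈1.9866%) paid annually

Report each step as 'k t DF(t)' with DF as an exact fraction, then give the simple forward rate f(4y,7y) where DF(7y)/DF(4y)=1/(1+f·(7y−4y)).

1 1 616/625
2 2 1211/1250
3 3 9471/10000
4 4 9423/10000
5 5 9397/10000
6 6 1113/1250
7 7 87/100
f(4y,7y) = ((9423/10000)/(87/100) − 1)/(3) = 241/8700 ≈ 2.7701%

step 1 [1y] zero: DF = P = 616/625 ≈ 0.985600
step 2 [2y] bond c/1=1/20: DF=(26663/25000 − 1/20·(0.985600))/(1+1/20) = 1211/1250 ≈ 0.968800
step 3 [3y] zero: DF = P = 9471/10000 ≈ 0.947100
step 4 [4y] zero: DF = P = 9423/10000 ≈ 0.942300
step 5 [5y] swap r/1=67/5315: DF=(1 − 67/5315·(0.985600+0.968800+0.947100+0.942300))/(1+67/5315) = 9397/10000 ≈ 0.939700
step 6 [6y] bond c/1=1/25: DF=(279339/250000 − 1/25·(0.985600+0.968800+0.947100+0.942300+0.939700))/(1+1/25) = 1113/1250 ≈ 0.890400
step 7 [7y] swap r/1=1300/65439: DF=(1 − 1300/65439·(0.985600+0.968800+0.947100+0.942300+0.939700+0.890400))/(1+1300/65439) = 87/100 ≈ 0.870000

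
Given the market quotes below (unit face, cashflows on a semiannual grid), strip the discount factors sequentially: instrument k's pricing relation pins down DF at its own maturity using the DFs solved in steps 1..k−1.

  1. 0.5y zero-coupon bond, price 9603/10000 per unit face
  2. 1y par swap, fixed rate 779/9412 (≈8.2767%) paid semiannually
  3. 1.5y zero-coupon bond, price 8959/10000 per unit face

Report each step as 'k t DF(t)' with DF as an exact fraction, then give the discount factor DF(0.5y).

step 1 [0.5y] zero: DF = P = 9603/10000 ≈ 0.960300
step 2 [1y] swap r/2=779/18824: DF=(1 − 779/18824·(0.960300))/(1+779/18824) = 9221/10000 ≈ 0.922100
step 3 [1.5y] zero: DF = P = 8959/10000 ≈ 0.895900

1 1/2 9603/10000
2 1 9221/10000
3 3/2 8959/10000
DF(0.5y) = 9603/10000 ≈ 0.960300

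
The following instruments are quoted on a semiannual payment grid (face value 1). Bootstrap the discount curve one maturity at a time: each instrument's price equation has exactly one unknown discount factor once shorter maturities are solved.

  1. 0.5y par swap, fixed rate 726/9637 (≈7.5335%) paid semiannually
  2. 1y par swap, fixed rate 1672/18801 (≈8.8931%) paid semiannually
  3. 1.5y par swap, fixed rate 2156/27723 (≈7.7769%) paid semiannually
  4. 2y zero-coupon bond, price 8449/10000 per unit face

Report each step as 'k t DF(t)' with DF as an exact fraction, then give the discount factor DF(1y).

1 1/2 9637/10000
2 1 2291/2500
3 3/2 4461/5000
4 2 8449/10000
DF(1y) = 2291/2500 ≈ 0.916400

step 1 [0.5y] swap r/2=363/9637: DF=(1 − 363/9637·(0))/(1+363/9637) = 9637/10000 ≈ 0.963700
step 2 [1y] swap r/2=836/18801: DF=(1 − 836/18801·(0.963700))/(1+836/18801) = 2291/2500 ≈ 0.916400
step 3 [1.5y] swap r/2=1078/27723: DF=(1 − 1078/27723·(0.963700+0.916400))/(1+1078/27723) = 4461/5000 ≈ 0.892200
step 4 [2y] zero: DF = P = 8449/10000 ≈ 0.844900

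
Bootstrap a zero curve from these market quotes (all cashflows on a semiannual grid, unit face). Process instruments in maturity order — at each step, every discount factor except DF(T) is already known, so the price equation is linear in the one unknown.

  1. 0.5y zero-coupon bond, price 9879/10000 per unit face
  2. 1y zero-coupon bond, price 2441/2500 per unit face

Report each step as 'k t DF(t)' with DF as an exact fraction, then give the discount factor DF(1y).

step 1 [0.5y] zero: DF = P = 9879/10000 ≈ 0.987900
step 2 [1y] zero: DF = P = 2441/2500 ≈ 0.976400

1 1/2 9879/10000
2 1 2441/2500
DF(1y) = 2441/2500 ≈ 0.976400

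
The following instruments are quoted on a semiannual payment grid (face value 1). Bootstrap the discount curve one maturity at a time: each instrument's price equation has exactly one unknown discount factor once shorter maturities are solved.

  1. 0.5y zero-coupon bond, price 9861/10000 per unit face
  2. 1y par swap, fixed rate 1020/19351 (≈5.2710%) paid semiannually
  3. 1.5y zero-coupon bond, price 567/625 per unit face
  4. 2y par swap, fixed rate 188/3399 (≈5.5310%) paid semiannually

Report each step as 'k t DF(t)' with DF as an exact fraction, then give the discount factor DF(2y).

step 1 [0.5y] zero: DF = P = 9861/10000 ≈ 0.986100
step 2 [1y] swap r/2=510/19351: DF=(1 − 510/19351·(0.986100))/(1+510/19351) = 949/1000 ≈ 0.949000
step 3 [1.5y] zero: DF = P = 567/625 ≈ 0.907200
step 4 [2y] swap r/2=94/3399: DF=(1 − 94/3399·(0.986100+0.949000+0.907200))/(1+94/3399) = 4483/5000 ≈ 0.896600

1 1/2 9861/10000
2 1 949/1000
3 3/2 567/625
4 2 4483/5000
DF(2y) = 4483/5000 ≈ 0.896600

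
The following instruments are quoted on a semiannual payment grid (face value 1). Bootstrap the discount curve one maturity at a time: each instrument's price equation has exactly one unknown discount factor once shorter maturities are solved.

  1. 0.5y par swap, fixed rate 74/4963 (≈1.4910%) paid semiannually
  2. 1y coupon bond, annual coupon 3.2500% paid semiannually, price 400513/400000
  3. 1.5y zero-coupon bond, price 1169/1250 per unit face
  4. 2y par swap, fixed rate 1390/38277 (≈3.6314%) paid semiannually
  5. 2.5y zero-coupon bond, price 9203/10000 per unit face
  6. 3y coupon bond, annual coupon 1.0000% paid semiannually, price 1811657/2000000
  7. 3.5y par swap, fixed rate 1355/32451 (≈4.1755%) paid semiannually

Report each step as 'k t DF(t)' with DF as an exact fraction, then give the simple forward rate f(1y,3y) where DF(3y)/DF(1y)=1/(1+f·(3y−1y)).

step 1 [0.5y] swap r/2=37/4963: DF=(1 − 37/4963·(0))/(1+37/4963) = 4963/5000 ≈ 0.992600
step 2 [1y] bond c/2=13/800: DF=(400513/400000 − 13/800·(0.992600))/(1+13/800) = 4847/5000 ≈ 0.969400
step 3 [1.5y] zero: DF = P = 1169/1250 ≈ 0.935200
step 4 [2y] swap r/2=695/38277: DF=(1 − 695/38277·(0.992600+0.969400+0.935200))/(1+695/38277) = 1861/2000 ≈ 0.930500
step 5 [2.5y] zero: DF = P = 9203/10000 ≈ 0.920300
step 6 [3y] bond c/2=1/200: DF=(1811657/2000000 − 1/200·(0.992600+0.969400+0.935200+0.930500+0.920300))/(1+1/200) = 8777/10000 ≈ 0.877700
step 7 [3.5y] swap r/2=1355/64902: DF=(1 − 1355/64902·(0.992600+0.969400+0.935200+0.930500+0.920300+0.877700))/(1+1355/64902) = 1729/2000 ≈ 0.864500

1 1/2 4963/5000
2 1 4847/5000
3 3/2 1169/1250
4 2 1861/2000
5 5/2 9203/10000
6 3 8777/10000
7 7/2 1729/2000
f(1y,3y) = ((4847/5000)/(8777/10000) − 1)/(2) = 7/134 ≈ 5.2239%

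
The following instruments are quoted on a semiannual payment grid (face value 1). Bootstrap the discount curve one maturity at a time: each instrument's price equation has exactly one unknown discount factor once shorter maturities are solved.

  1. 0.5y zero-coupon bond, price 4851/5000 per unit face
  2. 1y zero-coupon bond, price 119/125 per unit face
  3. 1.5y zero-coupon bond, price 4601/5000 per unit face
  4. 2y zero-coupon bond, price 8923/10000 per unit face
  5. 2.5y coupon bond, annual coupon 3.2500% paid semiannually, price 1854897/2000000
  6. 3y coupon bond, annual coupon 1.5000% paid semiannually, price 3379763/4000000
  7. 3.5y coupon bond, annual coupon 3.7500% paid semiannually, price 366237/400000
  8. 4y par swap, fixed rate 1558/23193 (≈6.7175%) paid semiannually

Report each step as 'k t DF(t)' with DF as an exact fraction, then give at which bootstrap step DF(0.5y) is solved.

step 1 [0.5y] zero: DF = P = 4851/5000 ≈ 0.970200
step 2 [1y] zero: DF = P = 119/125 ≈ 0.952000
step 3 [1.5y] zero: DF = P = 4601/5000 ≈ 0.920200
step 4 [2y] zero: DF = P = 8923/10000 ≈ 0.892300
step 5 [2.5y] bond c/2=13/800: DF=(1854897/2000000 − 13/800·(0.970200+0.952000+0.920200+0.892300))/(1+13/800) = 8529/10000 ≈ 0.852900
step 6 [3y] bond c/2=3/400: DF=(3379763/4000000 − 3/400·(0.970200+0.952000+0.920200+0.892300+0.852900))/(1+3/400) = 1609/2000 ≈ 0.804500
step 7 [3.5y] bond c/2=3/160: DF=(366237/400000 − 3/160·(0.970200+0.952000+0.920200+0.892300+0.852900+0.804500))/(1+3/160) = 1599/2000 ≈ 0.799500
step 8 [4y] swap r/2=779/23193: DF=(1 − 779/23193·(0.970200+0.952000+0.920200+0.892300+0.852900+0.804500+0.799500))/(1+779/23193) = 7663/10000 ≈ 0.766300

1 1/2 4851/5000
2 1 119/125
3 3/2 4601/5000
4 2 8923/10000
5 5/2 8529/10000
6 3 1609/2000
7 7/2 1599/2000
8 4 7663/10000
DF(0.5y) is solved at step 1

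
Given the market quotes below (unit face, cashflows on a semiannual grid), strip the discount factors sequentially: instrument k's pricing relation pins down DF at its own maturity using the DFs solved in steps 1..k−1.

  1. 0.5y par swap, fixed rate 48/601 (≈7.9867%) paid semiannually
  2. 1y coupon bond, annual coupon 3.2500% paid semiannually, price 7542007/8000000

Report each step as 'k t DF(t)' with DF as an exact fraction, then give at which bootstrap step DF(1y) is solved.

1 1/2 601/625
2 1 9123/10000
DF(1y) is solved at step 2

step 1 [0.5y] swap r/2=24/601: DF=(1 − 24/601·(0))/(1+24/601) = 601/625 ≈ 0.961600
step 2 [1y] bond c/2=13/800: DF=(7542007/8000000 − 13/800·(0.961600))/(1+13/800) = 9123/10000 ≈ 0.912300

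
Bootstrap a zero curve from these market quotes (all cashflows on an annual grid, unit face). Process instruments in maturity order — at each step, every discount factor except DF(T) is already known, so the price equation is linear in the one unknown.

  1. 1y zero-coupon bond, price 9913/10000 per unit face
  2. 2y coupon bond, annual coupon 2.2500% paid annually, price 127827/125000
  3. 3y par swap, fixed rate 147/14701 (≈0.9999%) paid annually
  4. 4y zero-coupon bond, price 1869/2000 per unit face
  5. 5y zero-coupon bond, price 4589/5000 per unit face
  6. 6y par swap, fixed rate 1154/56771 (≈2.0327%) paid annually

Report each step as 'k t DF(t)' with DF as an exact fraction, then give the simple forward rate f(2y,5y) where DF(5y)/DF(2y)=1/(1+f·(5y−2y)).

step 1 [1y] zero: DF = P = 9913/10000 ≈ 0.991300
step 2 [2y] bond c/1=9/400: DF=(127827/125000 − 9/400·(0.991300))/(1+9/400) = 9783/10000 ≈ 0.978300
step 3 [3y] swap r/1=147/14701: DF=(1 − 147/14701·(0.991300+0.978300))/(1+147/14701) = 4853/5000 ≈ 0.970600
step 4 [4y] zero: DF = P = 1869/2000 ≈ 0.934500
step 5 [5y] zero: DF = P = 4589/5000 ≈ 0.917800
step 6 [6y] swap r/1=1154/56771: DF=(1 − 1154/56771·(0.991300+0.978300+0.970600+0.934500+0.917800))/(1+1154/56771) = 4423/5000 ≈ 0.884600

1 1 9913/10000
2 2 9783/10000
3 3 4853/5000
4 4 1869/2000
5 5 4589/5000
6 6 4423/5000
f(2y,5y) = ((9783/10000)/(4589/5000) − 1)/(3) = 605/27534 ≈ 2.1973%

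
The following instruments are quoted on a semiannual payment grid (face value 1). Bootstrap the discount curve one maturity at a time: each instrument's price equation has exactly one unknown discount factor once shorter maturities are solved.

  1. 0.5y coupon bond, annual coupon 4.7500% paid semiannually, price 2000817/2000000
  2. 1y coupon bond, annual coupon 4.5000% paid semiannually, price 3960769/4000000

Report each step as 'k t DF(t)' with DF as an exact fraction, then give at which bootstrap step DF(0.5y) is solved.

step 1 [0.5y] bond c/2=19/800: DF=(2000817/2000000 − 19/800·(0))/(1+19/800) = 2443/2500 ≈ 0.977200
step 2 [1y] bond c/2=9/400: DF=(3960769/4000000 − 9/400·(0.977200))/(1+9/400) = 9469/10000 ≈ 0.946900

1 1/2 2443/2500
2 1 9469/10000
DF(0.5y) is solved at step 1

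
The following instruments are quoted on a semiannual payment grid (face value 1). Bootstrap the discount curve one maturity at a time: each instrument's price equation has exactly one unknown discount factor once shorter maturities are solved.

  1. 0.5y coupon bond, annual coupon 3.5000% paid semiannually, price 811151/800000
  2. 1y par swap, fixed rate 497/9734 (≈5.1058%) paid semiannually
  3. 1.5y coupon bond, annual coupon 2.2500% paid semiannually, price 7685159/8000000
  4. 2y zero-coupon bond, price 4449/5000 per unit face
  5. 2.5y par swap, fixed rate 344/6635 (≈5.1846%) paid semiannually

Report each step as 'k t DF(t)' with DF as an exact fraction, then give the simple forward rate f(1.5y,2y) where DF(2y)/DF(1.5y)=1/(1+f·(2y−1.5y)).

step 1 [0.5y] bond c/2=7/400: DF=(811151/800000 − 7/400·(0))/(1+7/400) = 1993/2000 ≈ 0.996500
step 2 [1y] swap r/2=497/19468: DF=(1 − 497/19468·(0.996500))/(1+497/19468) = 9503/10000 ≈ 0.950300
step 3 [1.5y] bond c/2=9/800: DF=(7685159/8000000 − 9/800·(0.996500+0.950300))/(1+9/800) = 9283/10000 ≈ 0.928300
step 4 [2y] zero: DF = P = 4449/5000 ≈ 0.889800
step 5 [2.5y] swap r/2=172/6635: DF=(1 − 172/6635·(0.996500+0.950300+0.928300+0.889800))/(1+172/6635) = 2199/2500 ≈ 0.879600

1 1/2 1993/2000
2 1 9503/10000
3 3/2 9283/10000
4 2 4449/5000
5 5/2 2199/2500
f(1.5y,2y) = ((9283/10000)/(4449/5000) − 1)/(1/2) = 385/4449 ≈ 8.6536%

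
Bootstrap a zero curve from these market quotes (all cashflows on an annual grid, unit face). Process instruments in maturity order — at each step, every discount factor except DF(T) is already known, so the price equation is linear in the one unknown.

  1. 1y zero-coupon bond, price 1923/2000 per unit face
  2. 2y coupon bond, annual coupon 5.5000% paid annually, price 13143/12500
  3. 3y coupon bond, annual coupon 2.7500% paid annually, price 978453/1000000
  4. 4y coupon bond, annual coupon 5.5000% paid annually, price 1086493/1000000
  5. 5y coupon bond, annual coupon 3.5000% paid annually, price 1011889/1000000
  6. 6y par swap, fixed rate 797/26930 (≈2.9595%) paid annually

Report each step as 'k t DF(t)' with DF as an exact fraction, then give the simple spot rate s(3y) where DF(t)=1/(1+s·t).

1 1 1923/2000
2 2 1893/2000
3 3 2253/2500
4 4 4417/5000
5 5 533/625
6 6 4203/5000
s(3y) = (1/(2253/2500) − 1)/(3) = 247/6759 ≈ 3.6544%

step 1 [1y] zero: DF = P = 1923/2000 ≈ 0.961500
step 2 [2y] bond c/1=11/200: DF=(13143/12500 − 11/200·(0.961500))/(1+11/200) = 1893/2000 ≈ 0.946500
step 3 [3y] bond c/1=11/400: DF=(978453/1000000 − 11/400·(0.961500+0.946500))/(1+11/400) = 2253/2500 ≈ 0.901200
step 4 [4y] bond c/1=11/200: DF=(1086493/1000000 − 11/200·(0.961500+0.946500+0.901200))/(1+11/200) = 4417/5000 ≈ 0.883400
step 5 [5y] bond c/1=7/200: DF=(1011889/1000000 − 7/200·(0.961500+0.946500+0.901200+0.883400))/(1+7/200) = 533/625 ≈ 0.852800
step 6 [6y] swap r/1=797/26930: DF=(1 − 797/26930·(0.961500+0.946500+0.901200+0.883400+0.852800))/(1+797/26930) = 4203/5000 ≈ 0.840600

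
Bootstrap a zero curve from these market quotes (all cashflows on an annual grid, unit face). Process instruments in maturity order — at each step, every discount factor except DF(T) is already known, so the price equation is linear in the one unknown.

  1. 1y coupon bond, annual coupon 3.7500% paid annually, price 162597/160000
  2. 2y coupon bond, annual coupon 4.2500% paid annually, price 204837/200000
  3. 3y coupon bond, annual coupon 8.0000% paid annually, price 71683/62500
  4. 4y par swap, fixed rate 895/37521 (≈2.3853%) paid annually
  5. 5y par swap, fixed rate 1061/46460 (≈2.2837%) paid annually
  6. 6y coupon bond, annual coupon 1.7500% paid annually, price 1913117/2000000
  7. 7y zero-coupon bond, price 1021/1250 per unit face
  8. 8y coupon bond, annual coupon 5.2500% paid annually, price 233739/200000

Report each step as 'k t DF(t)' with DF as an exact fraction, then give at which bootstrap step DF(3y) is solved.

step 1 [1y] bond c/1=3/80: DF=(162597/160000 − 3/80·(0))/(1+3/80) = 1959/2000 ≈ 0.979500
step 2 [2y] bond c/1=17/400: DF=(204837/200000 − 17/400·(0.979500))/(1+17/400) = 377/400 ≈ 0.942500
step 3 [3y] bond c/1=2/25: DF=(71683/62500 − 2/25·(0.979500+0.942500))/(1+2/25) = 2299/2500 ≈ 0.919600
step 4 [4y] swap r/1=895/37521: DF=(1 − 895/37521·(0.979500+0.942500+0.919600))/(1+895/37521) = 1821/2000 ≈ 0.910500
step 5 [5y] swap r/1=1061/46460: DF=(1 − 1061/46460·(0.979500+0.942500+0.919600+0.910500))/(1+1061/46460) = 8939/10000 ≈ 0.893900
step 6 [6y] bond c/1=7/400: DF=(1913117/2000000 − 7/400·(0.979500+0.942500+0.919600+0.910500+0.893900))/(1+7/400) = 4301/5000 ≈ 0.860200
step 7 [7y] zero: DF = P = 1021/1250 ≈ 0.816800
step 8 [8y] bond c/1=21/400: DF=(233739/200000 − 21/400·(0.979500+0.942500+0.919600+0.910500+0.893900+0.860200+0.816800))/(1+21/400) = 159/200 ≈ 0.795000

1 1 1959/2000
2 2 377/400
3 3 2299/2500
4 4 1821/2000
5 5 8939/10000
6 6 4301/5000
7 7 1021/1250
8 8 159/200
DF(3y) is solved at step 3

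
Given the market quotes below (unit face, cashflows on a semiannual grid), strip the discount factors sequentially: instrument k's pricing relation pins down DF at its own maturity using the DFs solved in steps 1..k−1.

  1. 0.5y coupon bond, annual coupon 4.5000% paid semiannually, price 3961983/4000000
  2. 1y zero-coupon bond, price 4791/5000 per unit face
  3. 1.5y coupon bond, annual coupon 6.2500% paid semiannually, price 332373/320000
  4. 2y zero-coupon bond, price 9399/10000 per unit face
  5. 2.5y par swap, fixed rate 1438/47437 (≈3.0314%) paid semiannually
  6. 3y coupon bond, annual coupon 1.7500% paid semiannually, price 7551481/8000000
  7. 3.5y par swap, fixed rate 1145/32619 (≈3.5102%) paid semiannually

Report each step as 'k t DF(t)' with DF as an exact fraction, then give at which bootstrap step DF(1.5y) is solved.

1 1/2 9687/10000
2 1 4791/5000
3 3/2 593/625
4 2 9399/10000
5 5/2 9281/10000
6 3 4473/5000
7 7/2 1771/2000
DF(1.5y) is solved at step 3

step 1 [0.5y] bond c/2=9/400: DF=(3961983/4000000 − 9/400·(0))/(1+9/400) = 9687/10000 ≈ 0.968700
step 2 [1y] zero: DF = P = 4791/5000 ≈ 0.958200
step 3 [1.5y] bond c/2=1/32: DF=(332373/320000 − 1/32·(0.968700+0.958200))/(1+1/32) = 593/625 ≈ 0.948800
step 4 [2y] zero: DF = P = 9399/10000 ≈ 0.939900
step 5 [2.5y] swap r/2=719/47437: DF=(1 − 719/47437·(0.968700+0.958200+0.948800+0.939900))/(1+719/47437) = 9281/10000 ≈ 0.928100
step 6 [3y] bond c/2=7/800: DF=(7551481/8000000 − 7/800·(0.968700+0.958200+0.948800+0.939900+0.928100))/(1+7/800) = 4473/5000 ≈ 0.894600
step 7 [3.5y] swap r/2=1145/65238: DF=(1 − 1145/65238·(0.968700+0.958200+0.948800+0.939900+0.928100+0.894600))/(1+1145/65238) = 1771/2000 ≈ 0.885500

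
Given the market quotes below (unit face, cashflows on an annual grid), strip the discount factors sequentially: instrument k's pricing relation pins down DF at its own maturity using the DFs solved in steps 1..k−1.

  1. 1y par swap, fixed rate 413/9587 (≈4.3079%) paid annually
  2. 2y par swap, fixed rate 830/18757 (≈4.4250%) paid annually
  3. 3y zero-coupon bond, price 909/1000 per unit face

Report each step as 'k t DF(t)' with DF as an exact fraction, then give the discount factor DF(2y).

step 1 [1y] swap r/1=413/9587: DF=(1 − 413/9587·(0))/(1+413/9587) = 9587/10000 ≈ 0.958700
step 2 [2y] swap r/1=830/18757: DF=(1 − 830/18757·(0.958700))/(1+830/18757) = 917/1000 ≈ 0.917000
step 3 [3y] zero: DF = P = 909/1000 ≈ 0.909000

1 1 9587/10000
2 2 917/1000
3 3 909/1000
DF(2y) = 917/1000 ≈ 0.917000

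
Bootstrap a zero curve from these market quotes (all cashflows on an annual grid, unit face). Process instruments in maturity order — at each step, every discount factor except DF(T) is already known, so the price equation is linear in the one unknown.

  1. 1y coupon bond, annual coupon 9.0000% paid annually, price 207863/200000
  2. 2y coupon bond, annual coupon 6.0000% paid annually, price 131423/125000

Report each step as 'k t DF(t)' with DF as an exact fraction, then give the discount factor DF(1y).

step 1 [1y] bond c/1=9/100: DF=(207863/200000 − 9/100·(0))/(1+9/100) = 1907/2000 ≈ 0.953500
step 2 [2y] bond c/1=3/50: DF=(131423/125000 − 3/50·(0.953500))/(1+3/50) = 9379/10000 ≈ 0.937900

1 1 1907/2000
2 2 9379/10000
DF(1y) = 1907/2000 ≈ 0.953500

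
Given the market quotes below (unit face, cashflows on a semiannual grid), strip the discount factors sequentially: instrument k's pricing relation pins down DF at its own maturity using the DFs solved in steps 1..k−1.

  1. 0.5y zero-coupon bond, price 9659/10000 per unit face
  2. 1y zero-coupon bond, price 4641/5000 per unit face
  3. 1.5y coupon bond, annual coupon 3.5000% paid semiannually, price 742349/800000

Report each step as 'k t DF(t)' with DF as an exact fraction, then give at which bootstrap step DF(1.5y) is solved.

step 1 [0.5y] zero: DF = P = 9659/10000 ≈ 0.965900
step 2 [1y] zero: DF = P = 4641/5000 ≈ 0.928200
step 3 [1.5y] bond c/2=7/400: DF=(742349/800000 − 7/400·(0.965900+0.928200))/(1+7/400) = 4397/5000 ≈ 0.879400

1 1/2 9659/10000
2 1 4641/5000
3 3/2 4397/5000
DF(1.5y) is solved at step 3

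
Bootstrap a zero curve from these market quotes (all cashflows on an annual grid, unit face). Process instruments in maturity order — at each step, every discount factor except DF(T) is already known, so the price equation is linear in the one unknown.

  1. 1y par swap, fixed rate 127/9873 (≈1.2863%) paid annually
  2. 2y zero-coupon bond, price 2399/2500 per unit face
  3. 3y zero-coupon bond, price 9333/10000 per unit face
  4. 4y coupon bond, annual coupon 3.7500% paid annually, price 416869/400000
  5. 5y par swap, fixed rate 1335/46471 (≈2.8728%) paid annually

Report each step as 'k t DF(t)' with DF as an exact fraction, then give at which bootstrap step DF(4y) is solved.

1 1 9873/10000
2 2 2399/2500
3 3 9333/10000
4 4 2251/2500
5 5 1733/2000
DF(4y) is solved at step 4

step 1 [1y] swap r/1=127/9873: DF=(1 − 127/9873·(0))/(1+127/9873) = 9873/10000 ≈ 0.987300
step 2 [2y] zero: DF = P = 2399/2500 ≈ 0.959600
step 3 [3y] zero: DF = P = 9333/10000 ≈ 0.933300
step 4 [4y] bond c/1=3/80: DF=(416869/400000 − 3/80·(0.987300+0.959600+0.933300))/(1+3/80) = 2251/2500 ≈ 0.900400
step 5 [5y] swap r/1=1335/46471: DF=(1 − 1335/46471·(0.987300+0.959600+0.933300+0.900400))/(1+1335/46471) = 1733/2000 ≈ 0.866500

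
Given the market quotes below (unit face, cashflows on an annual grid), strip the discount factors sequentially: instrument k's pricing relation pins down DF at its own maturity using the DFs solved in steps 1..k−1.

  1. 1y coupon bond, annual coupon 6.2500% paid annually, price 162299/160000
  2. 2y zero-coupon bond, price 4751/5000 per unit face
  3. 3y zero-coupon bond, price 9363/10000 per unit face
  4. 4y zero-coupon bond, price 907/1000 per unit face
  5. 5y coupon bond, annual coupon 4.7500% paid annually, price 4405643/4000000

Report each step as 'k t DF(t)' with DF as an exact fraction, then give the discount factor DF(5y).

step 1 [1y] bond c/1=1/16: DF=(162299/160000 − 1/16·(0))/(1+1/16) = 9547/10000 ≈ 0.954700
step 2 [2y] zero: DF = P = 4751/5000 ≈ 0.950200
step 3 [3y] zero: DF = P = 9363/10000 ≈ 0.936300
step 4 [4y] zero: DF = P = 907/1000 ≈ 0.907000
step 5 [5y] bond c/1=19/400: DF=(4405643/4000000 − 19/400·(0.954700+0.950200+0.936300+0.907000))/(1+19/400) = 1763/2000 ≈ 0.881500

1 1 9547/10000
2 2 4751/5000
3 3 9363/10000
4 4 907/1000
5 5 1763/2000
DF(5y) = 1763/2000 ≈ 0.881500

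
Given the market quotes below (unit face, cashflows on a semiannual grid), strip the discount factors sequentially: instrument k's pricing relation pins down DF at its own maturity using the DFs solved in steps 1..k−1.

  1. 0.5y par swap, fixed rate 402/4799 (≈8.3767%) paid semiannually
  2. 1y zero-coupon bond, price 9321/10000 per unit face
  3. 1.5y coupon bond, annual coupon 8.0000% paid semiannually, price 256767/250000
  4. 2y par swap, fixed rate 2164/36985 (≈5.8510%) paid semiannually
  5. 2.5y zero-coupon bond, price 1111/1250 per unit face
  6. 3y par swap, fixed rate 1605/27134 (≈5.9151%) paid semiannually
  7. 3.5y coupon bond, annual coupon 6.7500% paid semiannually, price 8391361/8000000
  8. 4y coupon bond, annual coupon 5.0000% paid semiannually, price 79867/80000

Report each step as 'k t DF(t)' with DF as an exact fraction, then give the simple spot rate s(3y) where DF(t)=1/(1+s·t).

1 1/2 4799/5000
2 1 9321/10000
3 3/2 2287/2500
4 2 4459/5000
5 5/2 1111/1250
6 3 1679/2000
7 7/2 67/80
8 4 2053/2500
s(3y) = (1/(1679/2000) − 1)/(3) = 107/1679 ≈ 6.3728%

step 1 [0.5y] swap r/2=201/4799: DF=(1 − 201/4799·(0))/(1+201/4799) = 4799/5000 ≈ 0.959800
step 2 [1y] zero: DF = P = 9321/10000 ≈ 0.932100
step 3 [1.5y] bond c/2=1/25: DF=(256767/250000 − 1/25·(0.959800+0.932100))/(1+1/25) = 2287/2500 ≈ 0.914800
step 4 [2y] swap r/2=1082/36985: DF=(1 − 1082/36985·(0.959800+0.932100+0.914800))/(1+1082/36985) = 4459/5000 ≈ 0.891800
step 5 [2.5y] zero: DF = P = 1111/1250 ≈ 0.888800
step 6 [3y] swap r/2=1605/54268: DF=(1 − 1605/54268·(0.959800+0.932100+0.914800+0.891800+0.888800))/(1+1605/54268) = 1679/2000 ≈ 0.839500
step 7 [3.5y] bond c/2=27/800: DF=(8391361/8000000 − 27/800·(0.959800+0.932100+0.914800+0.891800+0.888800+0.839500))/(1+27/800) = 67/80 ≈ 0.837500
step 8 [4y] bond c/2=1/40: DF=(79867/80000 − 1/40·(0.959800+0.932100+0.914800+0.891800+0.888800+0.839500+0.837500))/(1+1/40) = 2053/2500 ≈ 0.821200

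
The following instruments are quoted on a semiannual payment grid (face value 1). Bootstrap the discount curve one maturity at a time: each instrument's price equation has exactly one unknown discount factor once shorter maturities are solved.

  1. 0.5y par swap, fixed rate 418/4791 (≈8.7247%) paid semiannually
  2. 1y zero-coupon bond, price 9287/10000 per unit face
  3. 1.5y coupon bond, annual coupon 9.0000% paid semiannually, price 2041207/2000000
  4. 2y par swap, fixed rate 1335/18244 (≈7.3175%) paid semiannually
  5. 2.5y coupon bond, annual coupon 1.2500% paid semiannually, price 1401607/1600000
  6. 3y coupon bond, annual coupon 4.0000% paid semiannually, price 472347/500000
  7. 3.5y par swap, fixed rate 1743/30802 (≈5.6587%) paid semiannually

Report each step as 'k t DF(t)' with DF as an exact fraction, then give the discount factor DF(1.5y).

step 1 [0.5y] swap r/2=209/4791: DF=(1 − 209/4791·(0))/(1+209/4791) = 4791/5000 ≈ 0.958200
step 2 [1y] zero: DF = P = 9287/10000 ≈ 0.928700
step 3 [1.5y] bond c/2=9/200: DF=(2041207/2000000 − 9/200·(0.958200+0.928700))/(1+9/200) = 4477/5000 ≈ 0.895400
step 4 [2y] swap r/2=1335/36488: DF=(1 − 1335/36488·(0.958200+0.928700+0.895400))/(1+1335/36488) = 1733/2000 ≈ 0.866500
step 5 [2.5y] bond c/2=1/160: DF=(1401607/1600000 − 1/160·(0.958200+0.928700+0.895400+0.866500))/(1+1/160) = 8479/10000 ≈ 0.847900
step 6 [3y] bond c/2=1/50: DF=(472347/500000 − 1/50·(0.958200+0.928700+0.895400+0.866500+0.847900))/(1+1/50) = 419/500 ≈ 0.838000
step 7 [3.5y] swap r/2=1743/61604: DF=(1 − 1743/61604·(0.958200+0.928700+0.895400+0.866500+0.847900+0.838000))/(1+1743/61604) = 8257/10000 ≈ 0.825700

1 1/2 4791/5000
2 1 9287/10000
3 3/2 4477/5000
4 2 1733/2000
5 5/2 8479/10000
6 3 419/500
7 7/2 8257/10000
DF(1.5y) = 4477/5000 ≈ 0.895400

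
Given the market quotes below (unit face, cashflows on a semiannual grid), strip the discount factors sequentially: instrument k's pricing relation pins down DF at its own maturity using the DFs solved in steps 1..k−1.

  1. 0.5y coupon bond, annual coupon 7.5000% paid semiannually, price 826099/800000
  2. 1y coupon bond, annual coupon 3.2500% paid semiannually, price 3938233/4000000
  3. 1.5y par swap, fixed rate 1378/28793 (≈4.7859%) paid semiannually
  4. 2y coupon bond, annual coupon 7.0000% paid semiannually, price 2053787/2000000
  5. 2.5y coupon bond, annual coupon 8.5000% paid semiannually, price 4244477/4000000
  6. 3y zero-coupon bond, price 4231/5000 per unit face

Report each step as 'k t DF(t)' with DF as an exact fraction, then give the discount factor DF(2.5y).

1 1/2 9953/10000
2 1 9529/10000
3 3/2 9311/10000
4 2 2237/2500
5 5/2 108/125
6 3 4231/5000
DF(2.5y) = 108/125 ≈ 0.864000

step 1 [0.5y] bond c/2=3/80: DF=(826099/800000 − 3/80·(0))/(1+3/80) = 9953/10000 ≈ 0.995300
step 2 [1y] bond c/2=13/800: DF=(3938233/4000000 − 13/800·(0.995300))/(1+13/800) = 9529/10000 ≈ 0.952900
step 3 [1.5y] swap r/2=689/28793: DF=(1 − 689/28793·(0.995300+0.952900))/(1+689/28793) = 9311/10000 ≈ 0.931100
step 4 [2y] bond c/2=7/200: DF=(2053787/2000000 − 7/200·(0.995300+0.952900+0.931100))/(1+7/200) = 2237/2500 ≈ 0.894800
step 5 [2.5y] bond c/2=17/400: DF=(4244477/4000000 − 17/400·(0.995300+0.952900+0.931100+0.894800))/(1+17/400) = 108/125 ≈ 0.864000
step 6 [3y] zero: DF = P = 4231/5000 ≈ 0.846200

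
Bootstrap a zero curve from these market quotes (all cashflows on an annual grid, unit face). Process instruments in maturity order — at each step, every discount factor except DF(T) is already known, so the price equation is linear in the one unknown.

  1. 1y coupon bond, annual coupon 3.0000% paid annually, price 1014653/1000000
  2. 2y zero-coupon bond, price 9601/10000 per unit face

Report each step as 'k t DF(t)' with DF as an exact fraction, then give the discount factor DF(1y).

step 1 [1y] bond c/1=3/100: DF=(1014653/1000000 − 3/100·(0))/(1+3/100) = 9851/10000 ≈ 0.985100
step 2 [2y] zero: DF = P = 9601/10000 ≈ 0.960100

1 1 9851/10000
2 2 9601/10000
DF(1y) = 9851/10000 ≈ 0.985100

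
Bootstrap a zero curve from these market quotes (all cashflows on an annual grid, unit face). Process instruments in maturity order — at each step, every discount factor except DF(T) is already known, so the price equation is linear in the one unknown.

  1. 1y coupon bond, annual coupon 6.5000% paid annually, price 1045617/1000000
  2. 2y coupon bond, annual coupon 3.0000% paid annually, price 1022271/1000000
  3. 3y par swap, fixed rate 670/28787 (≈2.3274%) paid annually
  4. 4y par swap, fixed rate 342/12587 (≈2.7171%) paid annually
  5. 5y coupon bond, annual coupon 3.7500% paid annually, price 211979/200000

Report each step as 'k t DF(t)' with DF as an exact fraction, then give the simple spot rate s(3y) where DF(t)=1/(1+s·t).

1 1 4909/5000
2 2 9639/10000
3 3 933/1000
4 4 4487/5000
5 5 8851/10000
s(3y) = (1/(933/1000) − 1)/(3) = 67/2799 ≈ 2.3937%

step 1 [1y] bond c/1=13/200: DF=(1045617/1000000 − 13/200·(0))/(1+13/200) = 4909/5000 ≈ 0.981800
step 2 [2y] bond c/1=3/100: DF=(1022271/1000000 − 3/100·(0.981800))/(1+3/100) = 9639/10000 ≈ 0.963900
step 3 [3y] swap r/1=670/28787: DF=(1 − 670/28787·(0.981800+0.963900))/(1+670/28787) = 933/1000 ≈ 0.933000
step 4 [4y] swap r/1=342/12587: DF=(1 − 342/12587·(0.981800+0.963900+0.933000))/(1+342/12587) = 4487/5000 ≈ 0.897400
step 5 [5y] bond c/1=3/80: DF=(211979/200000 − 3/80·(0.981800+0.963900+0.933000+0.897400))/(1+3/80) = 8851/10000 ≈ 0.885100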